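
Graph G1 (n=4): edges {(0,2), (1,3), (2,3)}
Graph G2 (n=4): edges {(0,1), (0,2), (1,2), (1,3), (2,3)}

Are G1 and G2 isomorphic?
No, not isomorphic

The graphs are NOT isomorphic.

Counting edges: G1 has 3 edge(s); G2 has 5 edge(s).
Edge count is an isomorphism invariant (a bijection on vertices induces a bijection on edges), so differing edge counts rule out isomorphism.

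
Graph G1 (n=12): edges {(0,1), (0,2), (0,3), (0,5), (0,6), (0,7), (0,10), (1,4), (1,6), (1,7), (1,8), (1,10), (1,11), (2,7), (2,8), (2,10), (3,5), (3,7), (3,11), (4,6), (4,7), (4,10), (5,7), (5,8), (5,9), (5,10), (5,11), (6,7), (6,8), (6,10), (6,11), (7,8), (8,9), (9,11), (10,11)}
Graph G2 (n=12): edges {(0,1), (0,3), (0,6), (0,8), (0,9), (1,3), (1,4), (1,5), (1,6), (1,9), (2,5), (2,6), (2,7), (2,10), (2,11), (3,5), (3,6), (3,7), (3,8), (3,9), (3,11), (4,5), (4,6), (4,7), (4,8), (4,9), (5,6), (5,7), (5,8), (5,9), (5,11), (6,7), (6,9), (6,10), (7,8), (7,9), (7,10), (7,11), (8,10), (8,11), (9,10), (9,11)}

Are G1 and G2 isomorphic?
No, not isomorphic

The graphs are NOT isomorphic.

Degrees in G1: deg(0)=7, deg(1)=7, deg(2)=4, deg(3)=4, deg(4)=4, deg(5)=7, deg(6)=7, deg(7)=8, deg(8)=6, deg(9)=3, deg(10)=7, deg(11)=6.
Sorted degree sequence of G1: [8, 7, 7, 7, 7, 7, 6, 6, 4, 4, 4, 3].
Degrees in G2: deg(0)=5, deg(1)=6, deg(2)=5, deg(3)=8, deg(4)=6, deg(5)=9, deg(6)=9, deg(7)=9, deg(8)=7, deg(9)=9, deg(10)=5, deg(11)=6.
Sorted degree sequence of G2: [9, 9, 9, 9, 8, 7, 6, 6, 6, 5, 5, 5].
The (sorted) degree sequence is an isomorphism invariant, so since G1 and G2 have different degree sequences they cannot be isomorphic.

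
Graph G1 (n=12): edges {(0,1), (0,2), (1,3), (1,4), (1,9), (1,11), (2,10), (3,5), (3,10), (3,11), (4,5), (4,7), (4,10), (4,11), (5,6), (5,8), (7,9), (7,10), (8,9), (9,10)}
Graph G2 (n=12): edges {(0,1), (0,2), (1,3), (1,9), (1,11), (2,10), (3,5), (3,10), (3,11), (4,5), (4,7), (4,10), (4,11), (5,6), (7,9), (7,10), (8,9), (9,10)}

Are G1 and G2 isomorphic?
No, not isomorphic

The graphs are NOT isomorphic.

Counting edges: G1 has 20 edge(s); G2 has 18 edge(s).
Edge count is an isomorphism invariant (a bijection on vertices induces a bijection on edges), so differing edge counts rule out isomorphism.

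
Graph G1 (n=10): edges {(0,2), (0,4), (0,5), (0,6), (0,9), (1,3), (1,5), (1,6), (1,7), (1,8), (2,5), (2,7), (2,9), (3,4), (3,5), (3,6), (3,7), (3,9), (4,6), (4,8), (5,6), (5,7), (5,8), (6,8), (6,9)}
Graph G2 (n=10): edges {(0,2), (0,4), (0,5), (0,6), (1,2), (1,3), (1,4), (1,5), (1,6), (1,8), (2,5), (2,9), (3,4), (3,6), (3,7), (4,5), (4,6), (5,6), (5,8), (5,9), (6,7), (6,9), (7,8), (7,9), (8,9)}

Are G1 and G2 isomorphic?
Yes, isomorphic

The graphs are isomorphic.
One valid mapping φ: V(G1) → V(G2): 0→9, 1→4, 2→7, 3→1, 4→2, 5→6, 6→5, 7→3, 8→0, 9→8

Verify φ preserves adjacency — for each edge of G1, its image is an edge of G2:
  (0,2) → (φ(0),φ(2)) = (7,9) ∈ E(G2) ✓
  (0,4) → (φ(0),φ(4)) = (2,9) ∈ E(G2) ✓
  (0,5) → (φ(0),φ(5)) = (6,9) ∈ E(G2) ✓
  (0,6) → (φ(0),φ(6)) = (5,9) ∈ E(G2) ✓
  (0,9) → (φ(0),φ(9)) = (8,9) ∈ E(G2) ✓
  (1,3) → (φ(1),φ(3)) = (1,4) ∈ E(G2) ✓
  (1,5) → (φ(1),φ(5)) = (4,6) ∈ E(G2) ✓
  (1,6) → (φ(1),φ(6)) = (4,5) ∈ E(G2) ✓
  (1,7) → (φ(1),φ(7)) = (3,4) ∈ E(G2) ✓
  (1,8) → (φ(1),φ(8)) = (0,4) ∈ E(G2) ✓
  (2,5) → (φ(2),φ(5)) = (6,7) ∈ E(G2) ✓
  (2,7) → (φ(2),φ(7)) = (3,7) ∈ E(G2) ✓
  (2,9) → (φ(2),φ(9)) = (7,8) ∈ E(G2) ✓
  (3,4) → (φ(3),φ(4)) = (1,2) ∈ E(G2) ✓
  (3,5) → (φ(3),φ(5)) = (1,6) ∈ E(G2) ✓
  (3,6) → (φ(3),φ(6)) = (1,5) ∈ E(G2) ✓
  (3,7) → (φ(3),φ(7)) = (1,3) ∈ E(G2) ✓
  (3,9) → (φ(3),φ(9)) = (1,8) ∈ E(G2) ✓
  (4,6) → (φ(4),φ(6)) = (2,5) ∈ E(G2) ✓
  (4,8) → (φ(4),φ(8)) = (0,2) ∈ E(G2) ✓
  (5,6) → (φ(5),φ(6)) = (5,6) ∈ E(G2) ✓
  (5,7) → (φ(5),φ(7)) = (3,6) ∈ E(G2) ✓
  (5,8) → (φ(5),φ(8)) = (0,6) ∈ E(G2) ✓
  (6,8) → (φ(6),φ(8)) = (0,5) ∈ E(G2) ✓
  (6,9) → (φ(6),φ(9)) = (5,8) ∈ E(G2) ✓
All 25 edges of G1 map to edges of G2, and |E(G1)| = |E(G2)| = 25, so φ is a bijection on edges as well as vertices. Hence G1 ≅ G2.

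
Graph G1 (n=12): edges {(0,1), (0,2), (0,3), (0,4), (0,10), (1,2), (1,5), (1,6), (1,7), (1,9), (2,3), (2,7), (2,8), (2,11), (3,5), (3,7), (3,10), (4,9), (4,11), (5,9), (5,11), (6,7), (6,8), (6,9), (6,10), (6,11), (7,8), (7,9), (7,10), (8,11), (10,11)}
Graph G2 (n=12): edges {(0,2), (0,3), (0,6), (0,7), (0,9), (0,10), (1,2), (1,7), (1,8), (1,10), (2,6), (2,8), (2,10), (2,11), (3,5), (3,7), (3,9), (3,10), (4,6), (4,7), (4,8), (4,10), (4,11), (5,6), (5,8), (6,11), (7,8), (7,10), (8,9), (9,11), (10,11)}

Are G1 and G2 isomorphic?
Yes, isomorphic

The graphs are isomorphic.
One valid mapping φ: V(G1) → V(G2): 0→6, 1→0, 2→2, 3→11, 4→5, 5→9, 6→7, 7→10, 8→1, 9→3, 10→4, 11→8

Verify φ preserves adjacency — for each edge of G1, its image is an edge of G2:
  (0,1) → (φ(0),φ(1)) = (0,6) ∈ E(G2) ✓
  (0,2) → (φ(0),φ(2)) = (2,6) ∈ E(G2) ✓
  (0,3) → (φ(0),φ(3)) = (6,11) ∈ E(G2) ✓
  (0,4) → (φ(0),φ(4)) = (5,6) ∈ E(G2) ✓
  (0,10) → (φ(0),φ(10)) = (4,6) ∈ E(G2) ✓
  (1,2) → (φ(1),φ(2)) = (0,2) ∈ E(G2) ✓
  (1,5) → (φ(1),φ(5)) = (0,9) ∈ E(G2) ✓
  (1,6) → (φ(1),φ(6)) = (0,7) ∈ E(G2) ✓
  (1,7) → (φ(1),φ(7)) = (0,10) ∈ E(G2) ✓
  (1,9) → (φ(1),φ(9)) = (0,3) ∈ E(G2) ✓
  (2,3) → (φ(2),φ(3)) = (2,11) ∈ E(G2) ✓
  (2,7) → (φ(2),φ(7)) = (2,10) ∈ E(G2) ✓
  (2,8) → (φ(2),φ(8)) = (1,2) ∈ E(G2) ✓
  (2,11) → (φ(2),φ(11)) = (2,8) ∈ E(G2) ✓
  (3,5) → (φ(3),φ(5)) = (9,11) ∈ E(G2) ✓
  (3,7) → (φ(3),φ(7)) = (10,11) ∈ E(G2) ✓
  (3,10) → (φ(3),φ(10)) = (4,11) ∈ E(G2) ✓
  (4,9) → (φ(4),φ(9)) = (3,5) ∈ E(G2) ✓
  (4,11) → (φ(4),φ(11)) = (5,8) ∈ E(G2) ✓
  (5,9) → (φ(5),φ(9)) = (3,9) ∈ E(G2) ✓
  (5,11) → (φ(5),φ(11)) = (8,9) ∈ E(G2) ✓
  (6,7) → (φ(6),φ(7)) = (7,10) ∈ E(G2) ✓
  (6,8) → (φ(6),φ(8)) = (1,7) ∈ E(G2) ✓
  (6,9) → (φ(6),φ(9)) = (3,7) ∈ E(G2) ✓
  (6,10) → (φ(6),φ(10)) = (4,7) ∈ E(G2) ✓
  (6,11) → (φ(6),φ(11)) = (7,8) ∈ E(G2) ✓
  (7,8) → (φ(7),φ(8)) = (1,10) ∈ E(G2) ✓
  (7,9) → (φ(7),φ(9)) = (3,10) ∈ E(G2) ✓
  (7,10) → (φ(7),φ(10)) = (4,10) ∈ E(G2) ✓
  (8,11) → (φ(8),φ(11)) = (1,8) ∈ E(G2) ✓
  (10,11) → (φ(10),φ(11)) = (4,8) ∈ E(G2) ✓
All 31 edges of G1 map to edges of G2, and |E(G1)| = |E(G2)| = 31, so φ is a bijection on edges as well as vertices. Hence G1 ≅ G2.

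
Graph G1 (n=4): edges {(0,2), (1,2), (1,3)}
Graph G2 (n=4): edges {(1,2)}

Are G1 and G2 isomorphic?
No, not isomorphic

The graphs are NOT isomorphic.

Connected components of G1: 1 component(s) with vertex sets [[0, 1, 2, 3]], sizes [4].
Connected components of G2: 3 component(s) with vertex sets [[0], [3], [1, 2]], sizes [1, 1, 2].
The number of connected components (and the multiset of component sizes) is an isomorphism invariant — an isomorphism maps each component of G1 bijectively onto a component of G2. Since G1 has 1 component(s) and G2 has 3, they cannot be isomorphic.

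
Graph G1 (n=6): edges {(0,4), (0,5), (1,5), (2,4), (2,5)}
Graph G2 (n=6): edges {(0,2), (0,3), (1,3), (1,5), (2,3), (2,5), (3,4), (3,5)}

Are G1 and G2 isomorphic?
No, not isomorphic

The graphs are NOT isomorphic.

Counting triangles (3-cliques): G1 has 0, G2 has 3.
Triangle count is an isomorphism invariant, so differing triangle counts rule out isomorphism.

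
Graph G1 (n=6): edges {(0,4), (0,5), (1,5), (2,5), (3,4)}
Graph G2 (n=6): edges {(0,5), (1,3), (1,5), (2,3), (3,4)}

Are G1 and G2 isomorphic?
Yes, isomorphic

The graphs are isomorphic.
One valid mapping φ: V(G1) → V(G2): 0→1, 1→4, 2→2, 3→0, 4→5, 5→3

Verify φ preserves adjacency — for each edge of G1, its image is an edge of G2:
  (0,4) → (φ(0),φ(4)) = (1,5) ∈ E(G2) ✓
  (0,5) → (φ(0),φ(5)) = (1,3) ∈ E(G2) ✓
  (1,5) → (φ(1),φ(5)) = (3,4) ∈ E(G2) ✓
  (2,5) → (φ(2),φ(5)) = (2,3) ∈ E(G2) ✓
  (3,4) → (φ(3),φ(4)) = (0,5) ∈ E(G2) ✓
All 5 edges of G1 map to edges of G2, and |E(G1)| = |E(G2)| = 5, so φ is a bijection on edges as well as vertices. Hence G1 ≅ G2.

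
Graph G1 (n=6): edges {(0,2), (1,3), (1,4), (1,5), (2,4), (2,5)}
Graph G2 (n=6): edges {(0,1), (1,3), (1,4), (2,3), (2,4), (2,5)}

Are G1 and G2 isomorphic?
Yes, isomorphic

The graphs are isomorphic.
One valid mapping φ: V(G1) → V(G2): 0→0, 1→2, 2→1, 3→5, 4→3, 5→4

Verify φ preserves adjacency — for each edge of G1, its image is an edge of G2:
  (0,2) → (φ(0),φ(2)) = (0,1) ∈ E(G2) ✓
  (1,3) → (φ(1),φ(3)) = (2,5) ∈ E(G2) ✓
  (1,4) → (φ(1),φ(4)) = (2,3) ∈ E(G2) ✓
  (1,5) → (φ(1),φ(5)) = (2,4) ∈ E(G2) ✓
  (2,4) → (φ(2),φ(4)) = (1,3) ∈ E(G2) ✓
  (2,5) → (φ(2),φ(5)) = (1,4) ∈ E(G2) ✓
All 6 edges of G1 map to edges of G2, and |E(G1)| = |E(G2)| = 6, so φ is a bijection on edges as well as vertices. Hence G1 ≅ G2.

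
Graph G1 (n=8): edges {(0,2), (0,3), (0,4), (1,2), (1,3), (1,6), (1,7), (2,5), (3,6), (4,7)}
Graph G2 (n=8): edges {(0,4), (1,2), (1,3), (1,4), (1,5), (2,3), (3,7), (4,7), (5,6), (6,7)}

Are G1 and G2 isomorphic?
Yes, isomorphic

The graphs are isomorphic.
One valid mapping φ: V(G1) → V(G2): 0→7, 1→1, 2→4, 3→3, 4→6, 5→0, 6→2, 7→5

Verify φ preserves adjacency — for each edge of G1, its image is an edge of G2:
  (0,2) → (φ(0),φ(2)) = (4,7) ∈ E(G2) ✓
  (0,3) → (φ(0),φ(3)) = (3,7) ∈ E(G2) ✓
  (0,4) → (φ(0),φ(4)) = (6,7) ∈ E(G2) ✓
  (1,2) → (φ(1),φ(2)) = (1,4) ∈ E(G2) ✓
  (1,3) → (φ(1),φ(3)) = (1,3) ∈ E(G2) ✓
  (1,6) → (φ(1),φ(6)) = (1,2) ∈ E(G2) ✓
  (1,7) → (φ(1),φ(7)) = (1,5) ∈ E(G2) ✓
  (2,5) → (φ(2),φ(5)) = (0,4) ∈ E(G2) ✓
  (3,6) → (φ(3),φ(6)) = (2,3) ∈ E(G2) ✓
  (4,7) → (φ(4),φ(7)) = (5,6) ∈ E(G2) ✓
All 10 edges of G1 map to edges of G2, and |E(G1)| = |E(G2)| = 10, so φ is a bijection on edges as well as vertices. Hence G1 ≅ G2.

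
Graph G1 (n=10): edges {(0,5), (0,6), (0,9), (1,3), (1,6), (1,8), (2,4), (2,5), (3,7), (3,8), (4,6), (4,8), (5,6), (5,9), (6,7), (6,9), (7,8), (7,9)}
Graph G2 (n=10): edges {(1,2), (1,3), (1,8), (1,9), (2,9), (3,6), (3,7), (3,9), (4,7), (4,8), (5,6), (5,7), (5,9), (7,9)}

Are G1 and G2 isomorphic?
No, not isomorphic

The graphs are NOT isomorphic.

Degrees in G1: deg(0)=3, deg(1)=3, deg(2)=2, deg(3)=3, deg(4)=3, deg(5)=4, deg(6)=6, deg(7)=4, deg(8)=4, deg(9)=4.
Sorted degree sequence of G1: [6, 4, 4, 4, 4, 3, 3, 3, 3, 2].
Degrees in G2: deg(0)=0, deg(1)=4, deg(2)=2, deg(3)=4, deg(4)=2, deg(5)=3, deg(6)=2, deg(7)=4, deg(8)=2, deg(9)=5.
Sorted degree sequence of G2: [5, 4, 4, 4, 3, 2, 2, 2, 2, 0].
The (sorted) degree sequence is an isomorphism invariant, so since G1 and G2 have different degree sequences they cannot be isomorphic.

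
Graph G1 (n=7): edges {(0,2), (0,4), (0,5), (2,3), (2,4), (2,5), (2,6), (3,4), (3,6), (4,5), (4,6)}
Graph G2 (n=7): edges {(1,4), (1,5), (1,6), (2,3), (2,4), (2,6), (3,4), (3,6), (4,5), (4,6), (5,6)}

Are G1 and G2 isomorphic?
Yes, isomorphic

The graphs are isomorphic.
One valid mapping φ: V(G1) → V(G2): 0→2, 1→0, 2→6, 3→1, 4→4, 5→3, 6→5

Verify φ preserves adjacency — for each edge of G1, its image is an edge of G2:
  (0,2) → (φ(0),φ(2)) = (2,6) ∈ E(G2) ✓
  (0,4) → (φ(0),φ(4)) = (2,4) ∈ E(G2) ✓
  (0,5) → (φ(0),φ(5)) = (2,3) ∈ E(G2) ✓
  (2,3) → (φ(2),φ(3)) = (1,6) ∈ E(G2) ✓
  (2,4) → (φ(2),φ(4)) = (4,6) ∈ E(G2) ✓
  (2,5) → (φ(2),φ(5)) = (3,6) ∈ E(G2) ✓
  (2,6) → (φ(2),φ(6)) = (5,6) ∈ E(G2) ✓
  (3,4) → (φ(3),φ(4)) = (1,4) ∈ E(G2) ✓
  (3,6) → (φ(3),φ(6)) = (1,5) ∈ E(G2) ✓
  (4,5) → (φ(4),φ(5)) = (3,4) ∈ E(G2) ✓
  (4,6) → (φ(4),φ(6)) = (4,5) ∈ E(G2) ✓
All 11 edges of G1 map to edges of G2, and |E(G1)| = |E(G2)| = 11, so φ is a bijection on edges as well as vertices. Hence G1 ≅ G2.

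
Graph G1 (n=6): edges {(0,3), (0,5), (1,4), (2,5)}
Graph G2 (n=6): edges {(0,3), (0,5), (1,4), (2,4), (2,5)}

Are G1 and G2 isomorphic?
No, not isomorphic

The graphs are NOT isomorphic.

Counting edges: G1 has 4 edge(s); G2 has 5 edge(s).
Edge count is an isomorphism invariant (a bijection on vertices induces a bijection on edges), so differing edge counts rule out isomorphism.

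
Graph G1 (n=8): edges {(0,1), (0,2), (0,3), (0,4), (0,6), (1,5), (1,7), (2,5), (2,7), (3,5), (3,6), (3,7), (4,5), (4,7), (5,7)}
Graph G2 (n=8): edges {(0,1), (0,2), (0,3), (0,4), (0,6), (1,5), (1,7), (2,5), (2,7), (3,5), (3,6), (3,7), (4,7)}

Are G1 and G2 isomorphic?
No, not isomorphic

The graphs are NOT isomorphic.

Counting edges: G1 has 15 edge(s); G2 has 13 edge(s).
Edge count is an isomorphism invariant (a bijection on vertices induces a bijection on edges), so differing edge counts rule out isomorphism.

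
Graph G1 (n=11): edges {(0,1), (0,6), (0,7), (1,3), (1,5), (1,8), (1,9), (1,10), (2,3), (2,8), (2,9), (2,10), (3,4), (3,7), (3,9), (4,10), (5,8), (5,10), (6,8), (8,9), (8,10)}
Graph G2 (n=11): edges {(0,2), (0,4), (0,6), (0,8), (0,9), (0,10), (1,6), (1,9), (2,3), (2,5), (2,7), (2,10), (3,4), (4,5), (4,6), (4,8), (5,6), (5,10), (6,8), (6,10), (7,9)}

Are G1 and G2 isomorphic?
Yes, isomorphic

The graphs are isomorphic.
One valid mapping φ: V(G1) → V(G2): 0→9, 1→0, 2→5, 3→2, 4→3, 5→8, 6→1, 7→7, 8→6, 9→10, 10→4

Verify φ preserves adjacency — for each edge of G1, its image is an edge of G2:
  (0,1) → (φ(0),φ(1)) = (0,9) ∈ E(G2) ✓
  (0,6) → (φ(0),φ(6)) = (1,9) ∈ E(G2) ✓
  (0,7) → (φ(0),φ(7)) = (7,9) ∈ E(G2) ✓
  (1,3) → (φ(1),φ(3)) = (0,2) ∈ E(G2) ✓
  (1,5) → (φ(1),φ(5)) = (0,8) ∈ E(G2) ✓
  (1,8) → (φ(1),φ(8)) = (0,6) ∈ E(G2) ✓
  (1,9) → (φ(1),φ(9)) = (0,10) ∈ E(G2) ✓
  (1,10) → (φ(1),φ(10)) = (0,4) ∈ E(G2) ✓
  (2,3) → (φ(2),φ(3)) = (2,5) ∈ E(G2) ✓
  (2,8) → (φ(2),φ(8)) = (5,6) ∈ E(G2) ✓
  (2,9) → (φ(2),φ(9)) = (5,10) ∈ E(G2) ✓
  (2,10) → (φ(2),φ(10)) = (4,5) ∈ E(G2) ✓
  (3,4) → (φ(3),φ(4)) = (2,3) ∈ E(G2) ✓
  (3,7) → (φ(3),φ(7)) = (2,7) ∈ E(G2) ✓
  (3,9) → (φ(3),φ(9)) = (2,10) ∈ E(G2) ✓
  (4,10) → (φ(4),φ(10)) = (3,4) ∈ E(G2) ✓
  (5,8) → (φ(5),φ(8)) = (6,8) ∈ E(G2) ✓
  (5,10) → (φ(5),φ(10)) = (4,8) ∈ E(G2) ✓
  (6,8) → (φ(6),φ(8)) = (1,6) ∈ E(G2) ✓
  (8,9) → (φ(8),φ(9)) = (6,10) ∈ E(G2) ✓
  (8,10) → (φ(8),φ(10)) = (4,6) ∈ E(G2) ✓
All 21 edges of G1 map to edges of G2, and |E(G1)| = |E(G2)| = 21, so φ is a bijection on edges as well as vertices. Hence G1 ≅ G2.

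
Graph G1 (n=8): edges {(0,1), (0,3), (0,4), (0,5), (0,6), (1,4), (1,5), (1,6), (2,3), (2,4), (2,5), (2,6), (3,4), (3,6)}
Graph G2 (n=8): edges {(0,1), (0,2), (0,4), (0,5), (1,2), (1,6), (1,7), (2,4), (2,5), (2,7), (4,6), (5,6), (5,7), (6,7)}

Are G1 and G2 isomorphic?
Yes, isomorphic

The graphs are isomorphic.
One valid mapping φ: V(G1) → V(G2): 0→2, 1→0, 2→6, 3→7, 4→5, 5→4, 6→1, 7→3

Verify φ preserves adjacency — for each edge of G1, its image is an edge of G2:
  (0,1) → (φ(0),φ(1)) = (0,2) ∈ E(G2) ✓
  (0,3) → (φ(0),φ(3)) = (2,7) ∈ E(G2) ✓
  (0,4) → (φ(0),φ(4)) = (2,5) ∈ E(G2) ✓
  (0,5) → (φ(0),φ(5)) = (2,4) ∈ E(G2) ✓
  (0,6) → (φ(0),φ(6)) = (1,2) ∈ E(G2) ✓
  (1,4) → (φ(1),φ(4)) = (0,5) ∈ E(G2) ✓
  (1,5) → (φ(1),φ(5)) = (0,4) ∈ E(G2) ✓
  (1,6) → (φ(1),φ(6)) = (0,1) ∈ E(G2) ✓
  (2,3) → (φ(2),φ(3)) = (6,7) ∈ E(G2) ✓
  (2,4) → (φ(2),φ(4)) = (5,6) ∈ E(G2) ✓
  (2,5) → (φ(2),φ(5)) = (4,6) ∈ E(G2) ✓
  (2,6) → (φ(2),φ(6)) = (1,6) ∈ E(G2) ✓
  (3,4) → (φ(3),φ(4)) = (5,7) ∈ E(G2) ✓
  (3,6) → (φ(3),φ(6)) = (1,7) ∈ E(G2) ✓
All 14 edges of G1 map to edges of G2, and |E(G1)| = |E(G2)| = 14, so φ is a bijection on edges as well as vertices. Hence G1 ≅ G2.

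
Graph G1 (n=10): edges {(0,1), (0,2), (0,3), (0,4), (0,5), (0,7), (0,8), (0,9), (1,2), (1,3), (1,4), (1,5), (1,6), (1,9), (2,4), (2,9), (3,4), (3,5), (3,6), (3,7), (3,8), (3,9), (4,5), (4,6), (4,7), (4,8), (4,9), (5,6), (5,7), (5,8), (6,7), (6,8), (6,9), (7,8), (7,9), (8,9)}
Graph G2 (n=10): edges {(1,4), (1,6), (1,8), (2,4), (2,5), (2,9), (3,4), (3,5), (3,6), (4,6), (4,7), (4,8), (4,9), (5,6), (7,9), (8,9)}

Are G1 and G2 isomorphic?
No, not isomorphic

The graphs are NOT isomorphic.

Degrees in G1: deg(0)=8, deg(1)=7, deg(2)=4, deg(3)=8, deg(4)=9, deg(5)=7, deg(6)=7, deg(7)=7, deg(8)=7, deg(9)=8.
Sorted degree sequence of G1: [9, 8, 8, 8, 7, 7, 7, 7, 7, 4].
Degrees in G2: deg(0)=0, deg(1)=3, deg(2)=3, deg(3)=3, deg(4)=7, deg(5)=3, deg(6)=4, deg(7)=2, deg(8)=3, deg(9)=4.
Sorted degree sequence of G2: [7, 4, 4, 3, 3, 3, 3, 3, 2, 0].
The (sorted) degree sequence is an isomorphism invariant, so since G1 and G2 have different degree sequences they cannot be isomorphic.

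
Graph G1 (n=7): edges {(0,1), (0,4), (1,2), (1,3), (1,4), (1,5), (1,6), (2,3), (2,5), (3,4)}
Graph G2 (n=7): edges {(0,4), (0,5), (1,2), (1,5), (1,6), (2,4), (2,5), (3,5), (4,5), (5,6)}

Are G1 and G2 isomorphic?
Yes, isomorphic

The graphs are isomorphic.
One valid mapping φ: V(G1) → V(G2): 0→6, 1→5, 2→4, 3→2, 4→1, 5→0, 6→3

Verify φ preserves adjacency — for each edge of G1, its image is an edge of G2:
  (0,1) → (φ(0),φ(1)) = (5,6) ∈ E(G2) ✓
  (0,4) → (φ(0),φ(4)) = (1,6) ∈ E(G2) ✓
  (1,2) → (φ(1),φ(2)) = (4,5) ∈ E(G2) ✓
  (1,3) → (φ(1),φ(3)) = (2,5) ∈ E(G2) ✓
  (1,4) → (φ(1),φ(4)) = (1,5) ∈ E(G2) ✓
  (1,5) → (φ(1),φ(5)) = (0,5) ∈ E(G2) ✓
  (1,6) → (φ(1),φ(6)) = (3,5) ∈ E(G2) ✓
  (2,3) → (φ(2),φ(3)) = (2,4) ∈ E(G2) ✓
  (2,5) → (φ(2),φ(5)) = (0,4) ∈ E(G2) ✓
  (3,4) → (φ(3),φ(4)) = (1,2) ∈ E(G2) ✓
All 10 edges of G1 map to edges of G2, and |E(G1)| = |E(G2)| = 10, so φ is a bijection on edges as well as vertices. Hence G1 ≅ G2.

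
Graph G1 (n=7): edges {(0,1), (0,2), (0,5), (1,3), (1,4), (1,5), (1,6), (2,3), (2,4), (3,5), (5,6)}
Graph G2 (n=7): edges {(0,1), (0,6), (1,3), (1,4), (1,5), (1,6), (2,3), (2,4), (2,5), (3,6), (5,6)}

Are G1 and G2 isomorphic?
Yes, isomorphic

The graphs are isomorphic.
One valid mapping φ: V(G1) → V(G2): 0→5, 1→1, 2→2, 3→3, 4→4, 5→6, 6→0

Verify φ preserves adjacency — for each edge of G1, its image is an edge of G2:
  (0,1) → (φ(0),φ(1)) = (1,5) ∈ E(G2) ✓
  (0,2) → (φ(0),φ(2)) = (2,5) ∈ E(G2) ✓
  (0,5) → (φ(0),φ(5)) = (5,6) ∈ E(G2) ✓
  (1,3) → (φ(1),φ(3)) = (1,3) ∈ E(G2) ✓
  (1,4) → (φ(1),φ(4)) = (1,4) ∈ E(G2) ✓
  (1,5) → (φ(1),φ(5)) = (1,6) ∈ E(G2) ✓
  (1,6) → (φ(1),φ(6)) = (0,1) ∈ E(G2) ✓
  (2,3) → (φ(2),φ(3)) = (2,3) ∈ E(G2) ✓
  (2,4) → (φ(2),φ(4)) = (2,4) ∈ E(G2) ✓
  (3,5) → (φ(3),φ(5)) = (3,6) ∈ E(G2) ✓
  (5,6) → (φ(5),φ(6)) = (0,6) ∈ E(G2) ✓
All 11 edges of G1 map to edges of G2, and |E(G1)| = |E(G2)| = 11, so φ is a bijection on edges as well as vertices. Hence G1 ≅ G2.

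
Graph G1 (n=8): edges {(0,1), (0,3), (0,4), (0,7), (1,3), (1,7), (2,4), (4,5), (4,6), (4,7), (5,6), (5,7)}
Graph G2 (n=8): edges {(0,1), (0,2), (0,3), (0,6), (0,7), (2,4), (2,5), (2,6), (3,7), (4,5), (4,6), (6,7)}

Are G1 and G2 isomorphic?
Yes, isomorphic

The graphs are isomorphic.
One valid mapping φ: V(G1) → V(G2): 0→2, 1→4, 2→1, 3→5, 4→0, 5→7, 6→3, 7→6

Verify φ preserves adjacency — for each edge of G1, its image is an edge of G2:
  (0,1) → (φ(0),φ(1)) = (2,4) ∈ E(G2) ✓
  (0,3) → (φ(0),φ(3)) = (2,5) ∈ E(G2) ✓
  (0,4) → (φ(0),φ(4)) = (0,2) ∈ E(G2) ✓
  (0,7) → (φ(0),φ(7)) = (2,6) ∈ E(G2) ✓
  (1,3) → (φ(1),φ(3)) = (4,5) ∈ E(G2) ✓
  (1,7) → (φ(1),φ(7)) = (4,6) ∈ E(G2) ✓
  (2,4) → (φ(2),φ(4)) = (0,1) ∈ E(G2) ✓
  (4,5) → (φ(4),φ(5)) = (0,7) ∈ E(G2) ✓
  (4,6) → (φ(4),φ(6)) = (0,3) ∈ E(G2) ✓
  (4,7) → (φ(4),φ(7)) = (0,6) ∈ E(G2) ✓
  (5,6) → (φ(5),φ(6)) = (3,7) ∈ E(G2) ✓
  (5,7) → (φ(5),φ(7)) = (6,7) ∈ E(G2) ✓
All 12 edges of G1 map to edges of G2, and |E(G1)| = |E(G2)| = 12, so φ is a bijection on edges as well as vertices. Hence G1 ≅ G2.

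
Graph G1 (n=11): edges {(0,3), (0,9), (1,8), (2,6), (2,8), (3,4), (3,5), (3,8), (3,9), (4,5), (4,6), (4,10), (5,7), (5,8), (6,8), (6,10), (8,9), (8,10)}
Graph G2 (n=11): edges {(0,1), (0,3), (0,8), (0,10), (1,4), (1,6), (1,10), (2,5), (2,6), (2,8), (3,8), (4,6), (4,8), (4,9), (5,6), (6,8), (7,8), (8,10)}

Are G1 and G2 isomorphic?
Yes, isomorphic

The graphs are isomorphic.
One valid mapping φ: V(G1) → V(G2): 0→5, 1→7, 2→3, 3→6, 4→1, 5→4, 6→0, 7→9, 8→8, 9→2, 10→10

Verify φ preserves adjacency — for each edge of G1, its image is an edge of G2:
  (0,3) → (φ(0),φ(3)) = (5,6) ∈ E(G2) ✓
  (0,9) → (φ(0),φ(9)) = (2,5) ∈ E(G2) ✓
  (1,8) → (φ(1),φ(8)) = (7,8) ∈ E(G2) ✓
  (2,6) → (φ(2),φ(6)) = (0,3) ∈ E(G2) ✓
  (2,8) → (φ(2),φ(8)) = (3,8) ∈ E(G2) ✓
  (3,4) → (φ(3),φ(4)) = (1,6) ∈ E(G2) ✓
  (3,5) → (φ(3),φ(5)) = (4,6) ∈ E(G2) ✓
  (3,8) → (φ(3),φ(8)) = (6,8) ∈ E(G2) ✓
  (3,9) → (φ(3),φ(9)) = (2,6) ∈ E(G2) ✓
  (4,5) → (φ(4),φ(5)) = (1,4) ∈ E(G2) ✓
  (4,6) → (φ(4),φ(6)) = (0,1) ∈ E(G2) ✓
  (4,10) → (φ(4),φ(10)) = (1,10) ∈ E(G2) ✓
  (5,7) → (φ(5),φ(7)) = (4,9) ∈ E(G2) ✓
  (5,8) → (φ(5),φ(8)) = (4,8) ∈ E(G2) ✓
  (6,8) → (φ(6),φ(8)) = (0,8) ∈ E(G2) ✓
  (6,10) → (φ(6),φ(10)) = (0,10) ∈ E(G2) ✓
  (8,9) → (φ(8),φ(9)) = (2,8) ∈ E(G2) ✓
  (8,10) → (φ(8),φ(10)) = (8,10) ∈ E(G2) ✓
All 18 edges of G1 map to edges of G2, and |E(G1)| = |E(G2)| = 18, so φ is a bijection on edges as well as vertices. Hence G1 ≅ G2.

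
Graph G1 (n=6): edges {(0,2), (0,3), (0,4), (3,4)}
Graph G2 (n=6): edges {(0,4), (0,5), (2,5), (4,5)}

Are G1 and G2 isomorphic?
Yes, isomorphic

The graphs are isomorphic.
One valid mapping φ: V(G1) → V(G2): 0→5, 1→3, 2→2, 3→4, 4→0, 5→1

Verify φ preserves adjacency — for each edge of G1, its image is an edge of G2:
  (0,2) → (φ(0),φ(2)) = (2,5) ∈ E(G2) ✓
  (0,3) → (φ(0),φ(3)) = (4,5) ∈ E(G2) ✓
  (0,4) → (φ(0),φ(4)) = (0,5) ∈ E(G2) ✓
  (3,4) → (φ(3),φ(4)) = (0,4) ∈ E(G2) ✓
All 4 edges of G1 map to edges of G2, and |E(G1)| = |E(G2)| = 4, so φ is a bijection on edges as well as vertices. Hence G1 ≅ G2.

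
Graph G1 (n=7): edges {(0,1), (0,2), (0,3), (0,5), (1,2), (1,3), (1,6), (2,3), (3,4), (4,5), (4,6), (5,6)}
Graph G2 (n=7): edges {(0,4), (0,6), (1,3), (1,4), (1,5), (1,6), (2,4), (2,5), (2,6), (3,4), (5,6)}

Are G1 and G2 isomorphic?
No, not isomorphic

The graphs are NOT isomorphic.

Counting triangles (3-cliques): G1 has 5, G2 has 3.
Triangle count is an isomorphism invariant, so differing triangle counts rule out isomorphism.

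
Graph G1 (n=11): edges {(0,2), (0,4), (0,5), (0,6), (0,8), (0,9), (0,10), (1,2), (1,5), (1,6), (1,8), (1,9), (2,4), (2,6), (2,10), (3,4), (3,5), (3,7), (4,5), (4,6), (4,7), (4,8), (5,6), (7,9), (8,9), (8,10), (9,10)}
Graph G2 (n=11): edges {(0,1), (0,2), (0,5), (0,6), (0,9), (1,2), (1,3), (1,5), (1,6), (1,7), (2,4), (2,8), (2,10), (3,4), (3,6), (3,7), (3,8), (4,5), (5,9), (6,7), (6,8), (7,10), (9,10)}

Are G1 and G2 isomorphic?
No, not isomorphic

The graphs are NOT isomorphic.

Counting triangles (3-cliques): G1 has 18, G2 has 9.
Triangle count is an isomorphism invariant, so differing triangle counts rule out isomorphism.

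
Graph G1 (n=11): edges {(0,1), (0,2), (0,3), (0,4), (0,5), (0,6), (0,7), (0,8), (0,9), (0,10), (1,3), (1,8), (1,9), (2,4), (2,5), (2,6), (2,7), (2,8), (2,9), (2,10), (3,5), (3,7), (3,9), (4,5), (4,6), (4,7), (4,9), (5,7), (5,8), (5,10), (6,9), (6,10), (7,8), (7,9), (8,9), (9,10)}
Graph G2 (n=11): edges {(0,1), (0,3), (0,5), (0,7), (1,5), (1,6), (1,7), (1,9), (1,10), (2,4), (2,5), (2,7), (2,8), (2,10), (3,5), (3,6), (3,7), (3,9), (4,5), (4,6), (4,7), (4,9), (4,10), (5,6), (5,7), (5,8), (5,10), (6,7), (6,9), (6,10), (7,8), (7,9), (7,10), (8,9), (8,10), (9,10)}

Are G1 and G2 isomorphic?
Yes, isomorphic

The graphs are isomorphic.
One valid mapping φ: V(G1) → V(G2): 0→7, 1→0, 2→10, 3→3, 4→4, 5→9, 6→2, 7→6, 8→1, 9→5, 10→8

Verify φ preserves adjacency — for each edge of G1, its image is an edge of G2:
  (0,1) → (φ(0),φ(1)) = (0,7) ∈ E(G2) ✓
  (0,2) → (φ(0),φ(2)) = (7,10) ∈ E(G2) ✓
  (0,3) → (φ(0),φ(3)) = (3,7) ∈ E(G2) ✓
  (0,4) → (φ(0),φ(4)) = (4,7) ∈ E(G2) ✓
  (0,5) → (φ(0),φ(5)) = (7,9) ∈ E(G2) ✓
  (0,6) → (φ(0),φ(6)) = (2,7) ∈ E(G2) ✓
  (0,7) → (φ(0),φ(7)) = (6,7) ∈ E(G2) ✓
  (0,8) → (φ(0),φ(8)) = (1,7) ∈ E(G2) ✓
  (0,9) → (φ(0),φ(9)) = (5,7) ∈ E(G2) ✓
  (0,10) → (φ(0),φ(10)) = (7,8) ∈ E(G2) ✓
  (1,3) → (φ(1),φ(3)) = (0,3) ∈ E(G2) ✓
  (1,8) → (φ(1),φ(8)) = (0,1) ∈ E(G2) ✓
  (1,9) → (φ(1),φ(9)) = (0,5) ∈ E(G2) ✓
  (2,4) → (φ(2),φ(4)) = (4,10) ∈ E(G2) ✓
  (2,5) → (φ(2),φ(5)) = (9,10) ∈ E(G2) ✓
  (2,6) → (φ(2),φ(6)) = (2,10) ∈ E(G2) ✓
  (2,7) → (φ(2),φ(7)) = (6,10) ∈ E(G2) ✓
  (2,8) → (φ(2),φ(8)) = (1,10) ∈ E(G2) ✓
  (2,9) → (φ(2),φ(9)) = (5,10) ∈ E(G2) ✓
  (2,10) → (φ(2),φ(10)) = (8,10) ∈ E(G2) ✓
  (3,5) → (φ(3),φ(5)) = (3,9) ∈ E(G2) ✓
  (3,7) → (φ(3),φ(7)) = (3,6) ∈ E(G2) ✓
  (3,9) → (φ(3),φ(9)) = (3,5) ∈ E(G2) ✓
  (4,5) → (φ(4),φ(5)) = (4,9) ∈ E(G2) ✓
  (4,6) → (φ(4),φ(6)) = (2,4) ∈ E(G2) ✓
  (4,7) → (φ(4),φ(7)) = (4,6) ∈ E(G2) ✓
  (4,9) → (φ(4),φ(9)) = (4,5) ∈ E(G2) ✓
  (5,7) → (φ(5),φ(7)) = (6,9) ∈ E(G2) ✓
  (5,8) → (φ(5),φ(8)) = (1,9) ∈ E(G2) ✓
  (5,10) → (φ(5),φ(10)) = (8,9) ∈ E(G2) ✓
  (6,9) → (φ(6),φ(9)) = (2,5) ∈ E(G2) ✓
  (6,10) → (φ(6),φ(10)) = (2,8) ∈ E(G2) ✓
  (7,8) → (φ(7),φ(8)) = (1,6) ∈ E(G2) ✓
  (7,9) → (φ(7),φ(9)) = (5,6) ∈ E(G2) ✓
  (8,9) → (φ(8),φ(9)) = (1,5) ∈ E(G2) ✓
  (9,10) → (φ(9),φ(10)) = (5,8) ∈ E(G2) ✓
All 36 edges of G1 map to edges of G2, and |E(G1)| = |E(G2)| = 36, so φ is a bijection on edges as well as vertices. Hence G1 ≅ G2.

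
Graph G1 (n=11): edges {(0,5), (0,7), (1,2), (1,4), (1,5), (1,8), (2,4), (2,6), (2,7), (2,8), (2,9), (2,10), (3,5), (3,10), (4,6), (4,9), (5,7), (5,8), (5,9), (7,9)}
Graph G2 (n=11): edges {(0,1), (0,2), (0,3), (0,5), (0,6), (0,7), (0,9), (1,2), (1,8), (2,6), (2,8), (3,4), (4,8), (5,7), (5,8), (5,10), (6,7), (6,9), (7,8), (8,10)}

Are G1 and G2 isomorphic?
Yes, isomorphic

The graphs are isomorphic.
One valid mapping φ: V(G1) → V(G2): 0→10, 1→2, 2→0, 3→4, 4→6, 5→8, 6→9, 7→5, 8→1, 9→7, 10→3

Verify φ preserves adjacency — for each edge of G1, its image is an edge of G2:
  (0,5) → (φ(0),φ(5)) = (8,10) ∈ E(G2) ✓
  (0,7) → (φ(0),φ(7)) = (5,10) ∈ E(G2) ✓
  (1,2) → (φ(1),φ(2)) = (0,2) ∈ E(G2) ✓
  (1,4) → (φ(1),φ(4)) = (2,6) ∈ E(G2) ✓
  (1,5) → (φ(1),φ(5)) = (2,8) ∈ E(G2) ✓
  (1,8) → (φ(1),φ(8)) = (1,2) ∈ E(G2) ✓
  (2,4) → (φ(2),φ(4)) = (0,6) ∈ E(G2) ✓
  (2,6) → (φ(2),φ(6)) = (0,9) ∈ E(G2) ✓
  (2,7) → (φ(2),φ(7)) = (0,5) ∈ E(G2) ✓
  (2,8) → (φ(2),φ(8)) = (0,1) ∈ E(G2) ✓
  (2,9) → (φ(2),φ(9)) = (0,7) ∈ E(G2) ✓
  (2,10) → (φ(2),φ(10)) = (0,3) ∈ E(G2) ✓
  (3,5) → (φ(3),φ(5)) = (4,8) ∈ E(G2) ✓
  (3,10) → (φ(3),φ(10)) = (3,4) ∈ E(G2) ✓
  (4,6) → (φ(4),φ(6)) = (6,9) ∈ E(G2) ✓
  (4,9) → (φ(4),φ(9)) = (6,7) ∈ E(G2) ✓
  (5,7) → (φ(5),φ(7)) = (5,8) ∈ E(G2) ✓
  (5,8) → (φ(5),φ(8)) = (1,8) ∈ E(G2) ✓
  (5,9) → (φ(5),φ(9)) = (7,8) ∈ E(G2) ✓
  (7,9) → (φ(7),φ(9)) = (5,7) ∈ E(G2) ✓
All 20 edges of G1 map to edges of G2, and |E(G1)| = |E(G2)| = 20, so φ is a bijection on edges as well as vertices. Hence G1 ≅ G2.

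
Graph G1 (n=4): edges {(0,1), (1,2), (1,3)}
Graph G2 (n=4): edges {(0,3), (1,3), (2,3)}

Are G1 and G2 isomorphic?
Yes, isomorphic

The graphs are isomorphic.
One valid mapping φ: V(G1) → V(G2): 0→1, 1→3, 2→2, 3→0

Verify φ preserves adjacency — for each edge of G1, its image is an edge of G2:
  (0,1) → (φ(0),φ(1)) = (1,3) ∈ E(G2) ✓
  (1,2) → (φ(1),φ(2)) = (2,3) ∈ E(G2) ✓
  (1,3) → (φ(1),φ(3)) = (0,3) ∈ E(G2) ✓
All 3 edges of G1 map to edges of G2, and |E(G1)| = |E(G2)| = 3, so φ is a bijection on edges as well as vertices. Hence G1 ≅ G2.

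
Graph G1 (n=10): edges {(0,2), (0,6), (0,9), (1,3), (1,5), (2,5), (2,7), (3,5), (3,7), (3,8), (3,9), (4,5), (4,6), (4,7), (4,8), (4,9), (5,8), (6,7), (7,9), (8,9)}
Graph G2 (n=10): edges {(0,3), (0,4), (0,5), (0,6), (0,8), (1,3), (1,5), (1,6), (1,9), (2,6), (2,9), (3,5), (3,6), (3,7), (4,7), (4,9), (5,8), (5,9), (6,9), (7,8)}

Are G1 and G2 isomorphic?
Yes, isomorphic

The graphs are isomorphic.
One valid mapping φ: V(G1) → V(G2): 0→7, 1→2, 2→4, 3→6, 4→5, 5→9, 6→8, 7→0, 8→1, 9→3

Verify φ preserves adjacency — for each edge of G1, its image is an edge of G2:
  (0,2) → (φ(0),φ(2)) = (4,7) ∈ E(G2) ✓
  (0,6) → (φ(0),φ(6)) = (7,8) ∈ E(G2) ✓
  (0,9) → (φ(0),φ(9)) = (3,7) ∈ E(G2) ✓
  (1,3) → (φ(1),φ(3)) = (2,6) ∈ E(G2) ✓
  (1,5) → (φ(1),φ(5)) = (2,9) ∈ E(G2) ✓
  (2,5) → (φ(2),φ(5)) = (4,9) ∈ E(G2) ✓
  (2,7) → (φ(2),φ(7)) = (0,4) ∈ E(G2) ✓
  (3,5) → (φ(3),φ(5)) = (6,9) ∈ E(G2) ✓
  (3,7) → (φ(3),φ(7)) = (0,6) ∈ E(G2) ✓
  (3,8) → (φ(3),φ(8)) = (1,6) ∈ E(G2) ✓
  (3,9) → (φ(3),φ(9)) = (3,6) ∈ E(G2) ✓
  (4,5) → (φ(4),φ(5)) = (5,9) ∈ E(G2) ✓
  (4,6) → (φ(4),φ(6)) = (5,8) ∈ E(G2) ✓
  (4,7) → (φ(4),φ(7)) = (0,5) ∈ E(G2) ✓
  (4,8) → (φ(4),φ(8)) = (1,5) ∈ E(G2) ✓
  (4,9) → (φ(4),φ(9)) = (3,5) ∈ E(G2) ✓
  (5,8) → (φ(5),φ(8)) = (1,9) ∈ E(G2) ✓
  (6,7) → (φ(6),φ(7)) = (0,8) ∈ E(G2) ✓
  (7,9) → (φ(7),φ(9)) = (0,3) ∈ E(G2) ✓
  (8,9) → (φ(8),φ(9)) = (1,3) ∈ E(G2) ✓
All 20 edges of G1 map to edges of G2, and |E(G1)| = |E(G2)| = 20, so φ is a bijection on edges as well as vertices. Hence G1 ≅ G2.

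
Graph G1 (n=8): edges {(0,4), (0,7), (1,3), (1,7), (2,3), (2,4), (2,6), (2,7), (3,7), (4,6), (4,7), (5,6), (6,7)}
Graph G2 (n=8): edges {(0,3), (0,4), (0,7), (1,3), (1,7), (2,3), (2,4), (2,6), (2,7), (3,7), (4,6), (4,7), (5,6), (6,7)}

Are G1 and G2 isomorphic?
No, not isomorphic

The graphs are NOT isomorphic.

Counting edges: G1 has 13 edge(s); G2 has 14 edge(s).
Edge count is an isomorphism invariant (a bijection on vertices induces a bijection on edges), so differing edge counts rule out isomorphism.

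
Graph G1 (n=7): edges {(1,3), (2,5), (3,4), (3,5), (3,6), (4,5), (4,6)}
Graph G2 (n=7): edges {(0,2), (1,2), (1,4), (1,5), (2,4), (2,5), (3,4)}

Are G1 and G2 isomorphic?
Yes, isomorphic

The graphs are isomorphic.
One valid mapping φ: V(G1) → V(G2): 0→6, 1→0, 2→3, 3→2, 4→1, 5→4, 6→5

Verify φ preserves adjacency — for each edge of G1, its image is an edge of G2:
  (1,3) → (φ(1),φ(3)) = (0,2) ∈ E(G2) ✓
  (2,5) → (φ(2),φ(5)) = (3,4) ∈ E(G2) ✓
  (3,4) → (φ(3),φ(4)) = (1,2) ∈ E(G2) ✓
  (3,5) → (φ(3),φ(5)) = (2,4) ∈ E(G2) ✓
  (3,6) → (φ(3),φ(6)) = (2,5) ∈ E(G2) ✓
  (4,5) → (φ(4),φ(5)) = (1,4) ∈ E(G2) ✓
  (4,6) → (φ(4),φ(6)) = (1,5) ∈ E(G2) ✓
All 7 edges of G1 map to edges of G2, and |E(G1)| = |E(G2)| = 7, so φ is a bijection on edges as well as vertices. Hence G1 ≅ G2.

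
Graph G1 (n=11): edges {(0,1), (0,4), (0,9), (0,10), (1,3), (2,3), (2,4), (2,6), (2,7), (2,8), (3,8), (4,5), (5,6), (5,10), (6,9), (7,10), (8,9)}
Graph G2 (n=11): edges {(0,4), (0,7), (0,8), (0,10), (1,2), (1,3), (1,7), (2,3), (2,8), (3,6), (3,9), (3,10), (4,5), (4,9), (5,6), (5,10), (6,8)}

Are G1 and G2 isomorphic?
Yes, isomorphic

The graphs are isomorphic.
One valid mapping φ: V(G1) → V(G2): 0→0, 1→7, 2→3, 3→1, 4→10, 5→5, 6→6, 7→9, 8→2, 9→8, 10→4

Verify φ preserves adjacency — for each edge of G1, its image is an edge of G2:
  (0,1) → (φ(0),φ(1)) = (0,7) ∈ E(G2) ✓
  (0,4) → (φ(0),φ(4)) = (0,10) ∈ E(G2) ✓
  (0,9) → (φ(0),φ(9)) = (0,8) ∈ E(G2) ✓
  (0,10) → (φ(0),φ(10)) = (0,4) ∈ E(G2) ✓
  (1,3) → (φ(1),φ(3)) = (1,7) ∈ E(G2) ✓
  (2,3) → (φ(2),φ(3)) = (1,3) ∈ E(G2) ✓
  (2,4) → (φ(2),φ(4)) = (3,10) ∈ E(G2) ✓
  (2,6) → (φ(2),φ(6)) = (3,6) ∈ E(G2) ✓
  (2,7) → (φ(2),φ(7)) = (3,9) ∈ E(G2) ✓
  (2,8) → (φ(2),φ(8)) = (2,3) ∈ E(G2) ✓
  (3,8) → (φ(3),φ(8)) = (1,2) ∈ E(G2) ✓
  (4,5) → (φ(4),φ(5)) = (5,10) ∈ E(G2) ✓
  (5,6) → (φ(5),φ(6)) = (5,6) ∈ E(G2) ✓
  (5,10) → (φ(5),φ(10)) = (4,5) ∈ E(G2) ✓
  (6,9) → (φ(6),φ(9)) = (6,8) ∈ E(G2) ✓
  (7,10) → (φ(7),φ(10)) = (4,9) ∈ E(G2) ✓
  (8,9) → (φ(8),φ(9)) = (2,8) ∈ E(G2) ✓
All 17 edges of G1 map to edges of G2, and |E(G1)| = |E(G2)| = 17, so φ is a bijection on edges as well as vertices. Hence G1 ≅ G2.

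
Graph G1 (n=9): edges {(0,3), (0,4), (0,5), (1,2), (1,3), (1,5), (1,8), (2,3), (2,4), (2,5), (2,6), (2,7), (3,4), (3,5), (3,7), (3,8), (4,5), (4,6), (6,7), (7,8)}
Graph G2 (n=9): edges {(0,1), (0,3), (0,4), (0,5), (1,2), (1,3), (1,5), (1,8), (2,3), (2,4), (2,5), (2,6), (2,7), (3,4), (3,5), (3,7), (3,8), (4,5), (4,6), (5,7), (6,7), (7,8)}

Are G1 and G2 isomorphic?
No, not isomorphic

The graphs are NOT isomorphic.

Counting edges: G1 has 20 edge(s); G2 has 22 edge(s).
Edge count is an isomorphism invariant (a bijection on vertices induces a bijection on edges), so differing edge counts rule out isomorphism.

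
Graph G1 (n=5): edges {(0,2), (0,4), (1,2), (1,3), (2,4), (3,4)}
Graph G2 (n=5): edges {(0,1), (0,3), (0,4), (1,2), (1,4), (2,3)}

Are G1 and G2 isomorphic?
Yes, isomorphic

The graphs are isomorphic.
One valid mapping φ: V(G1) → V(G2): 0→4, 1→2, 2→1, 3→3, 4→0

Verify φ preserves adjacency — for each edge of G1, its image is an edge of G2:
  (0,2) → (φ(0),φ(2)) = (1,4) ∈ E(G2) ✓
  (0,4) → (φ(0),φ(4)) = (0,4) ∈ E(G2) ✓
  (1,2) → (φ(1),φ(2)) = (1,2) ∈ E(G2) ✓
  (1,3) → (φ(1),φ(3)) = (2,3) ∈ E(G2) ✓
  (2,4) → (φ(2),φ(4)) = (0,1) ∈ E(G2) ✓
  (3,4) → (φ(3),φ(4)) = (0,3) ∈ E(G2) ✓
All 6 edges of G1 map to edges of G2, and |E(G1)| = |E(G2)| = 6, so φ is a bijection on edges as well as vertices. Hence G1 ≅ G2.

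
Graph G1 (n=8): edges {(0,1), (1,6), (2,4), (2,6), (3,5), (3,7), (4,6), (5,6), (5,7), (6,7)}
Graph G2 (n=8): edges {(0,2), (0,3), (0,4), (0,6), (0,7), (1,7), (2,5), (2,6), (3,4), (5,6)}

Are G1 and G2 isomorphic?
Yes, isomorphic

The graphs are isomorphic.
One valid mapping φ: V(G1) → V(G2): 0→1, 1→7, 2→4, 3→5, 4→3, 5→6, 6→0, 7→2

Verify φ preserves adjacency — for each edge of G1, its image is an edge of G2:
  (0,1) → (φ(0),φ(1)) = (1,7) ∈ E(G2) ✓
  (1,6) → (φ(1),φ(6)) = (0,7) ∈ E(G2) ✓
  (2,4) → (φ(2),φ(4)) = (3,4) ∈ E(G2) ✓
  (2,6) → (φ(2),φ(6)) = (0,4) ∈ E(G2) ✓
  (3,5) → (φ(3),φ(5)) = (5,6) ∈ E(G2) ✓
  (3,7) → (φ(3),φ(7)) = (2,5) ∈ E(G2) ✓
  (4,6) → (φ(4),φ(6)) = (0,3) ∈ E(G2) ✓
  (5,6) → (φ(5),φ(6)) = (0,6) ∈ E(G2) ✓
  (5,7) → (φ(5),φ(7)) = (2,6) ∈ E(G2) ✓
  (6,7) → (φ(6),φ(7)) = (0,2) ∈ E(G2) ✓
All 10 edges of G1 map to edges of G2, and |E(G1)| = |E(G2)| = 10, so φ is a bijection on edges as well as vertices. Hence G1 ≅ G2.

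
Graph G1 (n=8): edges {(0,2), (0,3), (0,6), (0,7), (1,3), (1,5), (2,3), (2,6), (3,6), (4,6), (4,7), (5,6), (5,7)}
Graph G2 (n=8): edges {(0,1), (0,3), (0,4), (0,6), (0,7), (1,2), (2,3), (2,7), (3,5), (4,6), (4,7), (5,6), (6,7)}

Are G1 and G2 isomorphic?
Yes, isomorphic

The graphs are isomorphic.
One valid mapping φ: V(G1) → V(G2): 0→7, 1→5, 2→4, 3→6, 4→1, 5→3, 6→0, 7→2

Verify φ preserves adjacency — for each edge of G1, its image is an edge of G2:
  (0,2) → (φ(0),φ(2)) = (4,7) ∈ E(G2) ✓
  (0,3) → (φ(0),φ(3)) = (6,7) ∈ E(G2) ✓
  (0,6) → (φ(0),φ(6)) = (0,7) ∈ E(G2) ✓
  (0,7) → (φ(0),φ(7)) = (2,7) ∈ E(G2) ✓
  (1,3) → (φ(1),φ(3)) = (5,6) ∈ E(G2) ✓
  (1,5) → (φ(1),φ(5)) = (3,5) ∈ E(G2) ✓
  (2,3) → (φ(2),φ(3)) = (4,6) ∈ E(G2) ✓
  (2,6) → (φ(2),φ(6)) = (0,4) ∈ E(G2) ✓
  (3,6) → (φ(3),φ(6)) = (0,6) ∈ E(G2) ✓
  (4,6) → (φ(4),φ(6)) = (0,1) ∈ E(G2) ✓
  (4,7) → (φ(4),φ(7)) = (1,2) ∈ E(G2) ✓
  (5,6) → (φ(5),φ(6)) = (0,3) ∈ E(G2) ✓
  (5,7) → (φ(5),φ(7)) = (2,3) ∈ E(G2) ✓
All 13 edges of G1 map to edges of G2, and |E(G1)| = |E(G2)| = 13, so φ is a bijection on edges as well as vertices. Hence G1 ≅ G2.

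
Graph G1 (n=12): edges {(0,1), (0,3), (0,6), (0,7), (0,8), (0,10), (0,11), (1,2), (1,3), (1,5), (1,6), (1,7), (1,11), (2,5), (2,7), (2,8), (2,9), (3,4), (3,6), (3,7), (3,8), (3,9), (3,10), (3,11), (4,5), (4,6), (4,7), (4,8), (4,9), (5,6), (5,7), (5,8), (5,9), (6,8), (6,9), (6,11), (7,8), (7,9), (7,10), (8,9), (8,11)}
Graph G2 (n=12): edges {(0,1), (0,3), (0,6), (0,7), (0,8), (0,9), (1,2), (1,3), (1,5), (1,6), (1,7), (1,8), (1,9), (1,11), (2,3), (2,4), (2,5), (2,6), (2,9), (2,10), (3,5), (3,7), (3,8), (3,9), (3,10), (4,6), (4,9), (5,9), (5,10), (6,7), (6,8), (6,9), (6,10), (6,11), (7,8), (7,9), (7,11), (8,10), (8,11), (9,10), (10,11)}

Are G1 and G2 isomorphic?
Yes, isomorphic

The graphs are isomorphic.
One valid mapping φ: V(G1) → V(G2): 0→2, 1→10, 2→11, 3→9, 4→0, 5→8, 6→3, 7→6, 8→1, 9→7, 10→4, 11→5

Verify φ preserves adjacency — for each edge of G1, its image is an edge of G2:
  (0,1) → (φ(0),φ(1)) = (2,10) ∈ E(G2) ✓
  (0,3) → (φ(0),φ(3)) = (2,9) ∈ E(G2) ✓
  (0,6) → (φ(0),φ(6)) = (2,3) ∈ E(G2) ✓
  (0,7) → (φ(0),φ(7)) = (2,6) ∈ E(G2) ✓
  (0,8) → (φ(0),φ(8)) = (1,2) ∈ E(G2) ✓
  (0,10) → (φ(0),φ(10)) = (2,4) ∈ E(G2) ✓
  (0,11) → (φ(0),φ(11)) = (2,5) ∈ E(G2) ✓
  (1,2) → (φ(1),φ(2)) = (10,11) ∈ E(G2) ✓
  (1,3) → (φ(1),φ(3)) = (9,10) ∈ E(G2) ✓
  (1,5) → (φ(1),φ(5)) = (8,10) ∈ E(G2) ✓
  (1,6) → (φ(1),φ(6)) = (3,10) ∈ E(G2) ✓
  (1,7) → (φ(1),φ(7)) = (6,10) ∈ E(G2) ✓
  (1,11) → (φ(1),φ(11)) = (5,10) ∈ E(G2) ✓
  (2,5) → (φ(2),φ(5)) = (8,11) ∈ E(G2) ✓
  (2,7) → (φ(2),φ(7)) = (6,11) ∈ E(G2) ✓
  (2,8) → (φ(2),φ(8)) = (1,11) ∈ E(G2) ✓
  (2,9) → (φ(2),φ(9)) = (7,11) ∈ E(G2) ✓
  (3,4) → (φ(3),φ(4)) = (0,9) ∈ E(G2) ✓
  (3,6) → (φ(3),φ(6)) = (3,9) ∈ E(G2) ✓
  (3,7) → (φ(3),φ(7)) = (6,9) ∈ E(G2) ✓
  (3,8) → (φ(3),φ(8)) = (1,9) ∈ E(G2) ✓
  (3,9) → (φ(3),φ(9)) = (7,9) ∈ E(G2) ✓
  (3,10) → (φ(3),φ(10)) = (4,9) ∈ E(G2) ✓
  (3,11) → (φ(3),φ(11)) = (5,9) ∈ E(G2) ✓
  (4,5) → (φ(4),φ(5)) = (0,8) ∈ E(G2) ✓
  (4,6) → (φ(4),φ(6)) = (0,3) ∈ E(G2) ✓
  (4,7) → (φ(4),φ(7)) = (0,6) ∈ E(G2) ✓
  (4,8) → (φ(4),φ(8)) = (0,1) ∈ E(G2) ✓
  (4,9) → (φ(4),φ(9)) = (0,7) ∈ E(G2) ✓
  (5,6) → (φ(5),φ(6)) = (3,8) ∈ E(G2) ✓
  (5,7) → (φ(5),φ(7)) = (6,8) ∈ E(G2) ✓
  (5,8) → (φ(5),φ(8)) = (1,8) ∈ E(G2) ✓
  (5,9) → (φ(5),φ(9)) = (7,8) ∈ E(G2) ✓
  (6,8) → (φ(6),φ(8)) = (1,3) ∈ E(G2) ✓
  (6,9) → (φ(6),φ(9)) = (3,7) ∈ E(G2) ✓
  (6,11) → (φ(6),φ(11)) = (3,5) ∈ E(G2) ✓
  (7,8) → (φ(7),φ(8)) = (1,6) ∈ E(G2) ✓
  (7,9) → (φ(7),φ(9)) = (6,7) ∈ E(G2) ✓
  (7,10) → (φ(7),φ(10)) = (4,6) ∈ E(G2) ✓
  (8,9) → (φ(8),φ(9)) = (1,7) ∈ E(G2) ✓
  (8,11) → (φ(8),φ(11)) = (1,5) ∈ E(G2) ✓
All 41 edges of G1 map to edges of G2, and |E(G1)| = |E(G2)| = 41, so φ is a bijection on edges as well as vertices. Hence G1 ≅ G2.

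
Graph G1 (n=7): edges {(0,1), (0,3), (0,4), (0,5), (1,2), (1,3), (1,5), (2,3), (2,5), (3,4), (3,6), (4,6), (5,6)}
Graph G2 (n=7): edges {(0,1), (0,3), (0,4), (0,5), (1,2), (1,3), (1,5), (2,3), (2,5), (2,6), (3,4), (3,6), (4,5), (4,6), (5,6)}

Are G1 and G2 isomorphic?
No, not isomorphic

The graphs are NOT isomorphic.

Counting edges: G1 has 13 edge(s); G2 has 15 edge(s).
Edge count is an isomorphism invariant (a bijection on vertices induces a bijection on edges), so differing edge counts rule out isomorphism.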